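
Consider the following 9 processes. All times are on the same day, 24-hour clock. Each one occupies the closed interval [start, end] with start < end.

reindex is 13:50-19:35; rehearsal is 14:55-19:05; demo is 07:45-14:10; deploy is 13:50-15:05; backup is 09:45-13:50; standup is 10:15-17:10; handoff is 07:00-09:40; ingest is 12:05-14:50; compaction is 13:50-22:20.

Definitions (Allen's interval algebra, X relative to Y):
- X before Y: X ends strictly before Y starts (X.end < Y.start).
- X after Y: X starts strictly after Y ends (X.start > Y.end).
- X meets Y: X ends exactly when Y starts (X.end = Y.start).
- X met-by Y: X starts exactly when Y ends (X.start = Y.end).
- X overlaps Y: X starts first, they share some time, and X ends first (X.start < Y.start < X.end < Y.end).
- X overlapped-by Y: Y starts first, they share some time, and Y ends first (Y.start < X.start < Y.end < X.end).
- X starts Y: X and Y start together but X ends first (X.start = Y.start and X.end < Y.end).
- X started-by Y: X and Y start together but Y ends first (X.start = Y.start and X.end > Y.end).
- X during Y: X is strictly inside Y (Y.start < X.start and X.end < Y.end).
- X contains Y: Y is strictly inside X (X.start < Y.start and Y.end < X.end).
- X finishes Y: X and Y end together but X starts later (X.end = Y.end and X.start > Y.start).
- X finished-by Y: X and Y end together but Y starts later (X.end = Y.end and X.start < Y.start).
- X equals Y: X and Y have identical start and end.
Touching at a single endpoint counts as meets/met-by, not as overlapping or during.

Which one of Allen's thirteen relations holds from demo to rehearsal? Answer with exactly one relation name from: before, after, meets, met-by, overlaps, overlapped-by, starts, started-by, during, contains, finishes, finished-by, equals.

demo = [07:45, 14:10]; rehearsal = [14:55, 19:05].
Compare endpoints: demo.start < rehearsal.start, demo.start < rehearsal.end, demo.end < rehearsal.start, demo.end < rehearsal.end.
That pattern is 'before'.

before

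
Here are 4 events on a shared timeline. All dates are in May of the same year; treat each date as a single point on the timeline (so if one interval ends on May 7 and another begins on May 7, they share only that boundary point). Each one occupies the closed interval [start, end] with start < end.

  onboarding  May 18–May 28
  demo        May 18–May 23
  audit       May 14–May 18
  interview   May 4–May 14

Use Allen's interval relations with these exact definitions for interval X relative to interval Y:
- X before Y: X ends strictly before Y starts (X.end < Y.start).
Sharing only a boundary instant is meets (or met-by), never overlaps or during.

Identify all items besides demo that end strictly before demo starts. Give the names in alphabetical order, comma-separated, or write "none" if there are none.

interview

Target demo = [May 18, May 23].
audit [May 14, May 18] → meets → no.
interview [May 4, May 14] → before → yes.
onboarding [May 18, May 28] → started-by → no.
Result: interview.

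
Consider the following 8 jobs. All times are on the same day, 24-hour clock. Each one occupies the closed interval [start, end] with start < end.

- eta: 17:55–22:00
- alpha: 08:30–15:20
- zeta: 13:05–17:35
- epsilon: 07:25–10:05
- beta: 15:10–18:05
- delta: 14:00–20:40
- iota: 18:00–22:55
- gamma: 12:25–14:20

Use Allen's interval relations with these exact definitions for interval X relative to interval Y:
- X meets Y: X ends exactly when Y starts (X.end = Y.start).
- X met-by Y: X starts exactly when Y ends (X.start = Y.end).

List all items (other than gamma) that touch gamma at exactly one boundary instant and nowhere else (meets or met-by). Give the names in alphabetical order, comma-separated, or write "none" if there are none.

Target gamma = [12:25, 14:20].
alpha [08:30, 15:20] → contains → no.
beta [15:10, 18:05] → after → no.
delta [14:00, 20:40] → overlapped-by → no.
epsilon [07:25, 10:05] → before → no.
eta [17:55, 22:00] → after → no.
iota [18:00, 22:55] → after → no.
zeta [13:05, 17:35] → overlapped-by → no.
Result: none.

none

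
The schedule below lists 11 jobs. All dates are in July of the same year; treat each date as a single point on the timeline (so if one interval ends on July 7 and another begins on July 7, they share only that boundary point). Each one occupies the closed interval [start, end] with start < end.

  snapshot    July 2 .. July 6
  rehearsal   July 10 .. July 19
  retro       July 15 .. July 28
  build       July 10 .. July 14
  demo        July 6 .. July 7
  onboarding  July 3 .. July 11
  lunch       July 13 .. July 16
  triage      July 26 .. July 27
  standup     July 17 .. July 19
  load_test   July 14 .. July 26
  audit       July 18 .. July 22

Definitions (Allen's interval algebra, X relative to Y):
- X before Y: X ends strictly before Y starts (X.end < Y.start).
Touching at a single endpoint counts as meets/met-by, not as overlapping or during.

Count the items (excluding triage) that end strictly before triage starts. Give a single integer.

Target triage = [July 26, July 27].
audit [July 18, July 22] → before → counts.
build [July 10, July 14] → before → counts.
demo [July 6, July 7] → before → counts.
load_test [July 14, July 26] → meets → no.
lunch [July 13, July 16] → before → counts.
onboarding [July 3, July 11] → before → counts.
rehearsal [July 10, July 19] → before → counts.
retro [July 15, July 28] → contains → no.
snapshot [July 2, July 6] → before → counts.
standup [July 17, July 19] → before → counts.
Total: 8.

8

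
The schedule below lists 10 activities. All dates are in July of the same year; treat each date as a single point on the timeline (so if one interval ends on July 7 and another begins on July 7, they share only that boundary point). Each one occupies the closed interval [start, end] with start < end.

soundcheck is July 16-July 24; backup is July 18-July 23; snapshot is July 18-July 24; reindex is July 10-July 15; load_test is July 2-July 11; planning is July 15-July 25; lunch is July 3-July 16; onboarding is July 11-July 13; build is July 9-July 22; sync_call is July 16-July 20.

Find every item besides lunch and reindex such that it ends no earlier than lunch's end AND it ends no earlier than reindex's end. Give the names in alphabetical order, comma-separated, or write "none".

Conditions: its end is no earlier than lunch's end (X.end >= July 16) AND its end is no earlier than reindex's end (X.end >= July 15).
backup: end July 23 >= July 16? ✓; end July 23 >= July 15? ✓ → yes.
build: end July 22 >= July 16? ✓; end July 22 >= July 15? ✓ → yes.
load_test: end July 11 >= July 16? ✗; end July 11 >= July 15? ✗ → no.
onboarding: end July 13 >= July 16? ✗; end July 13 >= July 15? ✗ → no.
planning: end July 25 >= July 16? ✓; end July 25 >= July 15? ✓ → yes.
snapshot: end July 24 >= July 16? ✓; end July 24 >= July 15? ✓ → yes.
soundcheck: end July 24 >= July 16? ✓; end July 24 >= July 15? ✓ → yes.
sync_call: end July 20 >= July 16? ✓; end July 20 >= July 15? ✓ → yes.
Result: backup, build, planning, snapshot, soundcheck, sync_call.

backup, build, planning, snapshot, soundcheck, sync_call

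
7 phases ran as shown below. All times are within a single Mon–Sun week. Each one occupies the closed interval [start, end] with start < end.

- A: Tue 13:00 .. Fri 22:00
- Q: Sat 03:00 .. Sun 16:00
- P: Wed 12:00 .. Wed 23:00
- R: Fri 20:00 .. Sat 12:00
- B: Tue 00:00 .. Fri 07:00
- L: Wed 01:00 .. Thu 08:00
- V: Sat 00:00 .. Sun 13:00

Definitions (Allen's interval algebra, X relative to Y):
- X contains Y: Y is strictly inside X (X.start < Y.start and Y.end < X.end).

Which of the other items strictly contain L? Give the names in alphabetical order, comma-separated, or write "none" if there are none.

Target L = [Wed 01:00, Thu 08:00].
A [Tue 13:00, Fri 22:00] → contains → yes.
B [Tue 00:00, Fri 07:00] → contains → yes.
P [Wed 12:00, Wed 23:00] → during → no.
Q [Sat 03:00, Sun 16:00] → after → no.
R [Fri 20:00, Sat 12:00] → after → no.
V [Sat 00:00, Sun 13:00] → after → no.
Result: A, B.

A, B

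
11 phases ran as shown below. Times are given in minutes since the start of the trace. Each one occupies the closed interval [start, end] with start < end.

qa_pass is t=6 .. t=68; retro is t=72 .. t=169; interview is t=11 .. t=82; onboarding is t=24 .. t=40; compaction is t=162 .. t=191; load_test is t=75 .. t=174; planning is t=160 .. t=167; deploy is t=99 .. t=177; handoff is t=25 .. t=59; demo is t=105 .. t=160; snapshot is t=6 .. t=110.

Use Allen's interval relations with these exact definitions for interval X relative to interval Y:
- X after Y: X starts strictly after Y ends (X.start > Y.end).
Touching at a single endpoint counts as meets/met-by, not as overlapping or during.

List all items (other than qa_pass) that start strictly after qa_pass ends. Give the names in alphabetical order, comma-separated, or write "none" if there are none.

compaction, demo, deploy, load_test, planning, retro

Target qa_pass = [t=6, t=68].
compaction [t=162, t=191] → after → yes.
demo [t=105, t=160] → after → yes.
deploy [t=99, t=177] → after → yes.
handoff [t=25, t=59] → during → no.
interview [t=11, t=82] → overlapped-by → no.
load_test [t=75, t=174] → after → yes.
onboarding [t=24, t=40] → during → no.
planning [t=160, t=167] → after → yes.
retro [t=72, t=169] → after → yes.
snapshot [t=6, t=110] → started-by → no.
Result: compaction, demo, deploy, load_test, planning, retro.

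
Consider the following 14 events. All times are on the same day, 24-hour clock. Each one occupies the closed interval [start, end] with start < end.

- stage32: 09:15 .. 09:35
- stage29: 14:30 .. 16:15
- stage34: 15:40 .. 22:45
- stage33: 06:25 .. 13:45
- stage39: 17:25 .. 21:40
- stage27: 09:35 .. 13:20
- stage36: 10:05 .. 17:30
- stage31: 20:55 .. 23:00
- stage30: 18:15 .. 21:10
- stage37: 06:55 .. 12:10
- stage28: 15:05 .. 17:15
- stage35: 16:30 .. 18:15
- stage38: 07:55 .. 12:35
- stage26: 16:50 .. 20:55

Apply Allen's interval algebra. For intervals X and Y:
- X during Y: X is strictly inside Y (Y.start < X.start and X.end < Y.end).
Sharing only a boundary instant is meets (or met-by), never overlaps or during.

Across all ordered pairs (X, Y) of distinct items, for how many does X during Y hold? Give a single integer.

13

Checking all 182 ordered pairs for relation 'during'; matching pairs in alphabetical order:
(stage26, stage34): stage26 during stage34 ✓
(stage27, stage33): stage27 during stage33 ✓
(stage28, stage36): stage28 during stage36 ✓
(stage29, stage36): stage29 during stage36 ✓
(stage30, stage34): stage30 during stage34 ✓
(stage30, stage39): stage30 during stage39 ✓
(stage32, stage33): stage32 during stage33 ✓
(stage32, stage37): stage32 during stage37 ✓
(stage32, stage38): stage32 during stage38 ✓
(stage35, stage34): stage35 during stage34 ✓
(stage37, stage33): stage37 during stage33 ✓
(stage38, stage33): stage38 during stage33 ✓
(stage39, stage34): stage39 during stage34 ✓
Count: 13.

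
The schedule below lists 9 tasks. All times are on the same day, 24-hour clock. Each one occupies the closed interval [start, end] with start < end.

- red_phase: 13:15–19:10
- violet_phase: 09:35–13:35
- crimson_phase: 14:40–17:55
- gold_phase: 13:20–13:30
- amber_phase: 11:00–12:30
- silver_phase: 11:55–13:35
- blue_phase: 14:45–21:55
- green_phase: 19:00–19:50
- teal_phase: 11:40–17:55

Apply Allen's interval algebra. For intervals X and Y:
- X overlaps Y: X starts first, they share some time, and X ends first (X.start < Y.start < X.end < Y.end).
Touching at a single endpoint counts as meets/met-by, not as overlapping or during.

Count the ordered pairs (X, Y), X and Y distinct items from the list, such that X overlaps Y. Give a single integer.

Checking all 72 ordered pairs for relation 'overlaps'; matching pairs in alphabetical order:
(amber_phase, silver_phase): amber_phase overlaps silver_phase ✓
(amber_phase, teal_phase): amber_phase overlaps teal_phase ✓
(crimson_phase, blue_phase): crimson_phase overlaps blue_phase ✓
(red_phase, blue_phase): red_phase overlaps blue_phase ✓
(red_phase, green_phase): red_phase overlaps green_phase ✓
(silver_phase, red_phase): silver_phase overlaps red_phase ✓
(teal_phase, blue_phase): teal_phase overlaps blue_phase ✓
(teal_phase, red_phase): teal_phase overlaps red_phase ✓
(violet_phase, red_phase): violet_phase overlaps red_phase ✓
(violet_phase, teal_phase): violet_phase overlaps teal_phase ✓
Count: 10.

10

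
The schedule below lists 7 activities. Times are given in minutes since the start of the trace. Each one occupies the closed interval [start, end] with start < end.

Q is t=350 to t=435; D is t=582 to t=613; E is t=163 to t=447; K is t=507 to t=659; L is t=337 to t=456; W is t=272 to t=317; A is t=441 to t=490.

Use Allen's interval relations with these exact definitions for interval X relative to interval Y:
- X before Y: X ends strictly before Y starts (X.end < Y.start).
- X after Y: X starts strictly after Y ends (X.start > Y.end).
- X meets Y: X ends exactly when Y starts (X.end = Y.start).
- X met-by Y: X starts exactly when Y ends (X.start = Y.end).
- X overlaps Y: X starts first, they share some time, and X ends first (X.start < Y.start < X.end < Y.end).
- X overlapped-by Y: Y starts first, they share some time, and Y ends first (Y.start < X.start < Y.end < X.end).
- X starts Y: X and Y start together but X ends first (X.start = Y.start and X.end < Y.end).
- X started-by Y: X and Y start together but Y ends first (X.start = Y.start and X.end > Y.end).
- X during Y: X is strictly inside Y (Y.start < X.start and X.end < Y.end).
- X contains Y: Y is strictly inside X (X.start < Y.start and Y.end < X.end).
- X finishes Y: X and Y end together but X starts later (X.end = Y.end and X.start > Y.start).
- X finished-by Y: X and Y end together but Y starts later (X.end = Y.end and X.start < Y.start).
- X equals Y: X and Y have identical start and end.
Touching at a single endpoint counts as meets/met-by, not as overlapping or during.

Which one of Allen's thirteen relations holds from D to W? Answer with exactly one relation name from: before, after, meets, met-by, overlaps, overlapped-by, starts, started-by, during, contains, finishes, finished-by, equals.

after

D = [t=582, t=613]; W = [t=272, t=317].
Compare endpoints: D.start > W.start, D.start > W.end, D.end > W.start, D.end > W.end.
That pattern is 'after'.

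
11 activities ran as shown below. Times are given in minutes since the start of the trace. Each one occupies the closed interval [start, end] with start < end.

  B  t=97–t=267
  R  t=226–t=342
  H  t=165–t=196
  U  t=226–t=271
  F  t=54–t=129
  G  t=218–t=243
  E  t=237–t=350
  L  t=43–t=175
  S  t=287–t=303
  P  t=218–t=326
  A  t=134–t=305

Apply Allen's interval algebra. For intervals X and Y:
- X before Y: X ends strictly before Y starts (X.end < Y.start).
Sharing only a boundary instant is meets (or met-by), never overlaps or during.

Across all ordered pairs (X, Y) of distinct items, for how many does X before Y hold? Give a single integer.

Checking all 110 ordered pairs for relation 'before'; matching pairs in alphabetical order:
(B, S): B before S ✓
(F, A): F before A ✓
(F, E): F before E ✓
(F, G): F before G ✓
(F, H): F before H ✓
(F, P): F before P ✓
(F, R): F before R ✓
(F, S): F before S ✓
(F, U): F before U ✓
(G, S): G before S ✓
(H, E): H before E ✓
(H, G): H before G ✓
(H, P): H before P ✓
(H, R): H before R ✓
(H, S): H before S ✓
(H, U): H before U ✓
(L, E): L before E ✓
(L, G): L before G ✓
(L, P): L before P ✓
(L, R): L before R ✓
(L, S): L before S ✓
(L, U): L before U ✓
(U, S): U before S ✓
Count: 23.

23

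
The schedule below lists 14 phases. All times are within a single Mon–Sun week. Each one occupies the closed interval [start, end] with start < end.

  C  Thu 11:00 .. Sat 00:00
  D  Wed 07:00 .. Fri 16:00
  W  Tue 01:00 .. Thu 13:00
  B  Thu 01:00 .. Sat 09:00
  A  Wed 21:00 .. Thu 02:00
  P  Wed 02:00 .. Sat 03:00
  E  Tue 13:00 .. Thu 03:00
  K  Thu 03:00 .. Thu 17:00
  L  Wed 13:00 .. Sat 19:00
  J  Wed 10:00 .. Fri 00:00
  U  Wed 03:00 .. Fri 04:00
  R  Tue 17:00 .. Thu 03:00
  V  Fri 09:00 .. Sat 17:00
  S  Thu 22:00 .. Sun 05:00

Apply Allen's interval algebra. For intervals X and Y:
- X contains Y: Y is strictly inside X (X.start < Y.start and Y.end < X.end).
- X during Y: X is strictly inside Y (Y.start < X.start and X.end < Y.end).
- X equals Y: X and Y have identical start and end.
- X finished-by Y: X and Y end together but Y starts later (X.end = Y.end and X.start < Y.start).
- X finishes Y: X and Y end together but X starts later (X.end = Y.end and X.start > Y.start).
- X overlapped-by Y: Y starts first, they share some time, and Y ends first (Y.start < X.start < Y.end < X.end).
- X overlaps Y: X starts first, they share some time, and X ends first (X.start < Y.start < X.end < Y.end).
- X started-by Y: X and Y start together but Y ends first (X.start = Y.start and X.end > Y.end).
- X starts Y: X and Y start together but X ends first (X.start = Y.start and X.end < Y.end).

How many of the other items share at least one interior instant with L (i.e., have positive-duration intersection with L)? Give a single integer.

Target L = [Wed 13:00, Sat 19:00].
A [Wed 21:00, Thu 02:00] → during → counts.
B [Thu 01:00, Sat 09:00] → during → counts.
C [Thu 11:00, Sat 00:00] → during → counts.
D [Wed 07:00, Fri 16:00] → overlaps → counts.
E [Tue 13:00, Thu 03:00] → overlaps → counts.
J [Wed 10:00, Fri 00:00] → overlaps → counts.
K [Thu 03:00, Thu 17:00] → during → counts.
P [Wed 02:00, Sat 03:00] → overlaps → counts.
R [Tue 17:00, Thu 03:00] → overlaps → counts.
S [Thu 22:00, Sun 05:00] → overlapped-by → counts.
U [Wed 03:00, Fri 04:00] → overlaps → counts.
V [Fri 09:00, Sat 17:00] → during → counts.
W [Tue 01:00, Thu 13:00] → overlaps → counts.
Total: 13.

13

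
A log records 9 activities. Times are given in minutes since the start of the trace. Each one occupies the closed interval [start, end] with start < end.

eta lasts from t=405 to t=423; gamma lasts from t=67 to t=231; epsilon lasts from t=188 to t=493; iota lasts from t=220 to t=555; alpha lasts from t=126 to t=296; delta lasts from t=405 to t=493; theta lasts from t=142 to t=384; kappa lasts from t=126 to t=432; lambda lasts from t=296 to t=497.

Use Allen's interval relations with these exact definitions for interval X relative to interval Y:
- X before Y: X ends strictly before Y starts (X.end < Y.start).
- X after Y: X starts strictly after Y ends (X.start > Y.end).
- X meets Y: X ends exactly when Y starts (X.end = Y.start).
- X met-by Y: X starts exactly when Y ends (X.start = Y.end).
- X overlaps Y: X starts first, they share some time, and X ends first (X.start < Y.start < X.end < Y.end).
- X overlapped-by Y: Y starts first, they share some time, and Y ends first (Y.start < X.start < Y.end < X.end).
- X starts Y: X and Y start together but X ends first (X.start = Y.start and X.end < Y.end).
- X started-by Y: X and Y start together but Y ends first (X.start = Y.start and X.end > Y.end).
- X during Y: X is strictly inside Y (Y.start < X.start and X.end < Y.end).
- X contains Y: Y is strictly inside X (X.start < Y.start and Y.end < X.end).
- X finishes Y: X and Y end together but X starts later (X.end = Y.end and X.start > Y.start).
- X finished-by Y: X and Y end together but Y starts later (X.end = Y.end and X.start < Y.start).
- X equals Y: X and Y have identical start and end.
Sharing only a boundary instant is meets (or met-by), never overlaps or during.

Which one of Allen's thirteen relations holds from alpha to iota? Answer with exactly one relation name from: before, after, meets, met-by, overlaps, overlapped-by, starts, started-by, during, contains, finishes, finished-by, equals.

overlaps

alpha = [t=126, t=296]; iota = [t=220, t=555].
Compare endpoints: alpha.start < iota.start, alpha.start < iota.end, alpha.end > iota.start, alpha.end < iota.end.
That pattern is 'overlaps'.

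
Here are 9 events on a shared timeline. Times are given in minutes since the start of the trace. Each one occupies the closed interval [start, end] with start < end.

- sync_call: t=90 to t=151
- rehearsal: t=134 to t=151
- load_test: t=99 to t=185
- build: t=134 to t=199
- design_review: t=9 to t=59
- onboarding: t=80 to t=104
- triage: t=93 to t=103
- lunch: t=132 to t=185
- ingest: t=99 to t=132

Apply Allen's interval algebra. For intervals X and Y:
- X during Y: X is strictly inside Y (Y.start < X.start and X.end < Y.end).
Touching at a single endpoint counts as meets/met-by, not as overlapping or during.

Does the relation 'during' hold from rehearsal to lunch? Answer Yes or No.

rehearsal = [t=134, t=151], lunch = [t=132, t=185].
Actual relation of rehearsal to lunch: during.
Asked whether 'during' holds → Yes.

Yes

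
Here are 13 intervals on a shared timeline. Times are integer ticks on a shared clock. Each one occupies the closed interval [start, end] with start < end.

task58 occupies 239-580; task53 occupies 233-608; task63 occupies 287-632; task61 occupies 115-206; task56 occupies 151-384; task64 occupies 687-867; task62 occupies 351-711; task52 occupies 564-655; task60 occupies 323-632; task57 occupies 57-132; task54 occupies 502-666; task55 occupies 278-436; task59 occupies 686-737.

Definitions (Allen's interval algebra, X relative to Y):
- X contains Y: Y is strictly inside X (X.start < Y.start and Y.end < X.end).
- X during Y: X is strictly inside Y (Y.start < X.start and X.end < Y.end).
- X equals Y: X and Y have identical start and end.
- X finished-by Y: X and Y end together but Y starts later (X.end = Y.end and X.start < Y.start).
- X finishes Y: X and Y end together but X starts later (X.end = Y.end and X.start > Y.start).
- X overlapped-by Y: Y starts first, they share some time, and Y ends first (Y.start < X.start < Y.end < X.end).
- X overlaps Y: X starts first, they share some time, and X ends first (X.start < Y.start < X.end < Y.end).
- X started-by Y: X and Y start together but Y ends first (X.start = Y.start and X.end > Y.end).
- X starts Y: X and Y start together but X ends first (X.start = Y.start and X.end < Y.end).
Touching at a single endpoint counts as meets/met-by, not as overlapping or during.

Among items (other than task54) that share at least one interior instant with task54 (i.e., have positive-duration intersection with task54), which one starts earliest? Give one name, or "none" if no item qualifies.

task53

Target task54 = [502, 666].
task52 [564, 655] → during → candidate.
task53 [233, 608] → overlaps → candidate.
task55 [278, 436] → before → excluded.
task56 [151, 384] → before → excluded.
task57 [57, 132] → before → excluded.
task58 [239, 580] → overlaps → candidate.
task59 [686, 737] → after → excluded.
task60 [323, 632] → overlaps → candidate.
task61 [115, 206] → before → excluded.
task62 [351, 711] → contains → candidate.
task63 [287, 632] → overlaps → candidate.
task64 [687, 867] → after → excluded.
Among candidates, earliest start is 233 → task53.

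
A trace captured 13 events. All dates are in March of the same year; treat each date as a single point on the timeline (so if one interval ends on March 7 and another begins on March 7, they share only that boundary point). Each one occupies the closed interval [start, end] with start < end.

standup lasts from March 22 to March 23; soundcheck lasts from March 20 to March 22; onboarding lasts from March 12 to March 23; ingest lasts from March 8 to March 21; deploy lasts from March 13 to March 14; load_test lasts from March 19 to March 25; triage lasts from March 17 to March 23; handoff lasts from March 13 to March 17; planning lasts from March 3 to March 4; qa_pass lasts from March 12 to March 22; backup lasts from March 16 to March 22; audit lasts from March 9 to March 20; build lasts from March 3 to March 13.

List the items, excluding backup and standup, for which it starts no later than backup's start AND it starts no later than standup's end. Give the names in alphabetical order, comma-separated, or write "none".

audit, build, deploy, handoff, ingest, onboarding, planning, qa_pass

Conditions: its start is no later than backup's start (X.start <= March 16) AND its start is no later than standup's end (X.start <= March 23).
audit: start March 9 <= March 16? ✓; start March 9 <= March 23? ✓ → yes.
build: start March 3 <= March 16? ✓; start March 3 <= March 23? ✓ → yes.
deploy: start March 13 <= March 16? ✓; start March 13 <= March 23? ✓ → yes.
handoff: start March 13 <= March 16? ✓; start March 13 <= March 23? ✓ → yes.
ingest: start March 8 <= March 16? ✓; start March 8 <= March 23? ✓ → yes.
load_test: start March 19 <= March 16? ✗; start March 19 <= March 23? ✓ → no.
onboarding: start March 12 <= March 16? ✓; start March 12 <= March 23? ✓ → yes.
planning: start March 3 <= March 16? ✓; start March 3 <= March 23? ✓ → yes.
qa_pass: start March 12 <= March 16? ✓; start March 12 <= March 23? ✓ → yes.
soundcheck: start March 20 <= March 16? ✗; start March 20 <= March 23? ✓ → no.
triage: start March 17 <= March 16? ✗; start March 17 <= March 23? ✓ → no.
Result: audit, build, deploy, handoff, ingest, onboarding, planning, qa_pass.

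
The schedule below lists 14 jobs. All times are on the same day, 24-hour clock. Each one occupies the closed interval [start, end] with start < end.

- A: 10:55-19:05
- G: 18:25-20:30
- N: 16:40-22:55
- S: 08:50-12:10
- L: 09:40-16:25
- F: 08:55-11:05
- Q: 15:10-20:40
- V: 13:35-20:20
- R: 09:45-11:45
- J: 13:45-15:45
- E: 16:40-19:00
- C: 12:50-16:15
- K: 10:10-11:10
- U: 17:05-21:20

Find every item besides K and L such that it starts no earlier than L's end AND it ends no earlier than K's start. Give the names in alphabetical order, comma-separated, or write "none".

Conditions: its start is no earlier than L's end (X.start >= 16:25) AND its end is no earlier than K's start (X.end >= 10:10).
A: start 10:55 >= 16:25? ✗; end 19:05 >= 10:10? ✓ → no.
C: start 12:50 >= 16:25? ✗; end 16:15 >= 10:10? ✓ → no.
E: start 16:40 >= 16:25? ✓; end 19:00 >= 10:10? ✓ → yes.
F: start 08:55 >= 16:25? ✗; end 11:05 >= 10:10? ✓ → no.
G: start 18:25 >= 16:25? ✓; end 20:30 >= 10:10? ✓ → yes.
J: start 13:45 >= 16:25? ✗; end 15:45 >= 10:10? ✓ → no.
N: start 16:40 >= 16:25? ✓; end 22:55 >= 10:10? ✓ → yes.
Q: start 15:10 >= 16:25? ✗; end 20:40 >= 10:10? ✓ → no.
R: start 09:45 >= 16:25? ✗; end 11:45 >= 10:10? ✓ → no.
S: start 08:50 >= 16:25? ✗; end 12:10 >= 10:10? ✓ → no.
U: start 17:05 >= 16:25? ✓; end 21:20 >= 10:10? ✓ → yes.
V: start 13:35 >= 16:25? ✗; end 20:20 >= 10:10? ✓ → no.
Result: E, G, N, U.

E, G, N, U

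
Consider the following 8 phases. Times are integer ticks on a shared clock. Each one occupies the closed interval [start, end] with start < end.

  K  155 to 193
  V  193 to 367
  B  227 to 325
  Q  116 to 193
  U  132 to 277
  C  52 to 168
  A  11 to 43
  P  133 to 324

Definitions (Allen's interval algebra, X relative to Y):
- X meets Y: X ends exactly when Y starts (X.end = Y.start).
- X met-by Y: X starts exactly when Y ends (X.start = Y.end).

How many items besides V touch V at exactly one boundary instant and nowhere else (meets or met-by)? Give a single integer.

2

Target V = [193, 367].
A [11, 43] → before → no.
B [227, 325] → during → no.
C [52, 168] → before → no.
K [155, 193] → meets → counts.
P [133, 324] → overlaps → no.
Q [116, 193] → meets → counts.
U [132, 277] → overlaps → no.
Total: 2.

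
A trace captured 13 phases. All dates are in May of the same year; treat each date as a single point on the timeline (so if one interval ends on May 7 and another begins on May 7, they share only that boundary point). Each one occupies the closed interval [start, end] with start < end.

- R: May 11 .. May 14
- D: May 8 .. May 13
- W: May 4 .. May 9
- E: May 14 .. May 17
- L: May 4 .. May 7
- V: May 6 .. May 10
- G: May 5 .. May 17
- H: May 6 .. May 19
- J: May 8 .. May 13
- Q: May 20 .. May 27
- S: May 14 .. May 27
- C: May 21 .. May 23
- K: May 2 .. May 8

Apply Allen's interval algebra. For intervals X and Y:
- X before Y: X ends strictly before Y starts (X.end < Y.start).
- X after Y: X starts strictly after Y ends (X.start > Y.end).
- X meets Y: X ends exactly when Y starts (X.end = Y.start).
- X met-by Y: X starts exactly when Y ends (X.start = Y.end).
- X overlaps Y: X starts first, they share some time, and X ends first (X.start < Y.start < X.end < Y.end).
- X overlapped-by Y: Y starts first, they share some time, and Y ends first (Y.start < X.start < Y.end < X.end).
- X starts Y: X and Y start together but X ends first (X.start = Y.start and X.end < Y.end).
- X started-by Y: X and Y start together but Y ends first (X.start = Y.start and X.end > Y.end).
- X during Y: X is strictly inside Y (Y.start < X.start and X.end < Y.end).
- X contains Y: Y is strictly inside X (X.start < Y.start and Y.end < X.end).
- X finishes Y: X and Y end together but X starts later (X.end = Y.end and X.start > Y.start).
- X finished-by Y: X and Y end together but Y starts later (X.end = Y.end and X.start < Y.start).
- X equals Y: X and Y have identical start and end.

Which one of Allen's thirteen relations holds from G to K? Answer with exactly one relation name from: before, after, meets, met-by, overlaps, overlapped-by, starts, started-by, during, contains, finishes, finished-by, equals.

overlapped-by

G = [May 5, May 17]; K = [May 2, May 8].
Compare endpoints: G.start > K.start, G.start < K.end, G.end > K.start, G.end > K.end.
That pattern is 'overlapped-by'.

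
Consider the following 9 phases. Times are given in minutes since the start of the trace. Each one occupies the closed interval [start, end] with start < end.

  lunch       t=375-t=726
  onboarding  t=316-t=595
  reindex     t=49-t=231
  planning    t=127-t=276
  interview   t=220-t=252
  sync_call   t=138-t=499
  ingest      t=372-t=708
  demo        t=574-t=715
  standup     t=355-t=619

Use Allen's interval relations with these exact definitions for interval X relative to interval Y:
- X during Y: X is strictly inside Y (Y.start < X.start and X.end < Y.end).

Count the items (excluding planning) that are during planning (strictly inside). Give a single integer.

1

Target planning = [t=127, t=276].
demo [t=574, t=715] → after → no.
ingest [t=372, t=708] → after → no.
interview [t=220, t=252] → during → counts.
lunch [t=375, t=726] → after → no.
onboarding [t=316, t=595] → after → no.
reindex [t=49, t=231] → overlaps → no.
standup [t=355, t=619] → after → no.
sync_call [t=138, t=499] → overlapped-by → no.
Total: 1.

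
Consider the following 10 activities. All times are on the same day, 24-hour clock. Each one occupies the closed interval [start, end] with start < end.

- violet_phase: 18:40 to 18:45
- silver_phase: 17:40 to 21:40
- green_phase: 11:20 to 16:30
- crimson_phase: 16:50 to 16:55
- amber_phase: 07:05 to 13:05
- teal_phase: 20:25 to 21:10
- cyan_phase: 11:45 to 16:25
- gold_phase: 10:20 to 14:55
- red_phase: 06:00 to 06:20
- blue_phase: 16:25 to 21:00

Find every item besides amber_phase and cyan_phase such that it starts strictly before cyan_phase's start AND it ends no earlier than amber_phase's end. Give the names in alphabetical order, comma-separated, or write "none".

Conditions: its start is strictly before cyan_phase's start (X.start < 11:45) AND its end is no earlier than amber_phase's end (X.end >= 13:05).
blue_phase: start 16:25 < 11:45? ✗; end 21:00 >= 13:05? ✓ → no.
crimson_phase: start 16:50 < 11:45? ✗; end 16:55 >= 13:05? ✓ → no.
gold_phase: start 10:20 < 11:45? ✓; end 14:55 >= 13:05? ✓ → yes.
green_phase: start 11:20 < 11:45? ✓; end 16:30 >= 13:05? ✓ → yes.
red_phase: start 06:00 < 11:45? ✓; end 06:20 >= 13:05? ✗ → no.
silver_phase: start 17:40 < 11:45? ✗; end 21:40 >= 13:05? ✓ → no.
teal_phase: start 20:25 < 11:45? ✗; end 21:10 >= 13:05? ✓ → no.
violet_phase: start 18:40 < 11:45? ✗; end 18:45 >= 13:05? ✓ → no.
Result: gold_phase, green_phase.

gold_phase, green_phase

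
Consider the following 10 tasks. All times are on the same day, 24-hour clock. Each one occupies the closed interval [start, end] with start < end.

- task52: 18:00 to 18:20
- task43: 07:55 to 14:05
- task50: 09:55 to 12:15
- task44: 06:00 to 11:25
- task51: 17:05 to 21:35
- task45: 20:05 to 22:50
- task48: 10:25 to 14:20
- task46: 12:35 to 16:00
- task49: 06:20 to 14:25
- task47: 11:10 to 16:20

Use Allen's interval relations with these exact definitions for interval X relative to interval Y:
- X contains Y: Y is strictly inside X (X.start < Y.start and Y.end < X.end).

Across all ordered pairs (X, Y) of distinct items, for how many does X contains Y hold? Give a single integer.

Checking all 90 ordered pairs for relation 'contains'; matching pairs in alphabetical order:
(task43, task50): task43 contains task50 ✓
(task47, task46): task47 contains task46 ✓
(task49, task43): task49 contains task43 ✓
(task49, task48): task49 contains task48 ✓
(task49, task50): task49 contains task50 ✓
(task51, task52): task51 contains task52 ✓
Count: 6.

6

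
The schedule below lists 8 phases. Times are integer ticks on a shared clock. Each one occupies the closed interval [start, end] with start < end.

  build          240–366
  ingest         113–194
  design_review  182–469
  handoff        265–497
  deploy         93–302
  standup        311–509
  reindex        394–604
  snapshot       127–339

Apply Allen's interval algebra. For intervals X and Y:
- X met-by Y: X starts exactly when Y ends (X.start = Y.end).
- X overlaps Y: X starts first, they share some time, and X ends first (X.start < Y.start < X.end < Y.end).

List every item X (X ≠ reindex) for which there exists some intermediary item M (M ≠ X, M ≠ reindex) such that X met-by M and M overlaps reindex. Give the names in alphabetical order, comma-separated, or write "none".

none

Target reindex = [394, 604].
Intermediaries M with M overlaps reindex: design_review, handoff, standup.
Via design_review — items with X met-by design_review: none.
Via handoff — items with X met-by handoff: none.
Via standup — items with X met-by standup: none.
Union: none.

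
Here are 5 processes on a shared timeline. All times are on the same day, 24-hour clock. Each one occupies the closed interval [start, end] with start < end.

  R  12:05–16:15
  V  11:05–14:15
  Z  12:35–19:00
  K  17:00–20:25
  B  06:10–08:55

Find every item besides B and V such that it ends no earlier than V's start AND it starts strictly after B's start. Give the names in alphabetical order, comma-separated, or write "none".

Conditions: its end is no earlier than V's start (X.end >= 11:05) AND its start is strictly after B's start (X.start > 06:10).
K: end 20:25 >= 11:05? ✓; start 17:00 > 06:10? ✓ → yes.
R: end 16:15 >= 11:05? ✓; start 12:05 > 06:10? ✓ → yes.
Z: end 19:00 >= 11:05? ✓; start 12:35 > 06:10? ✓ → yes.
Result: K, R, Z.

K, R, Z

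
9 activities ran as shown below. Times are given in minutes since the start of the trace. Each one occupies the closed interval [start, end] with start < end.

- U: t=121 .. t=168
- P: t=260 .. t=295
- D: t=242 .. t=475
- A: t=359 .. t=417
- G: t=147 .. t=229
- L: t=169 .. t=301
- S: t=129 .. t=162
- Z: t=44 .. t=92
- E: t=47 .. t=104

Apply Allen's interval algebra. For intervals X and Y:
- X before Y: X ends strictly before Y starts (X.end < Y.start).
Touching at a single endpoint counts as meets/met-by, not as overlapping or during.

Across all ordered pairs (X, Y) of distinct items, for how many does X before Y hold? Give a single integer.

Checking all 72 ordered pairs for relation 'before'; matching pairs in alphabetical order:
(E, A): E before A ✓
(E, D): E before D ✓
(E, G): E before G ✓
(E, L): E before L ✓
(E, P): E before P ✓
(E, S): E before S ✓
(E, U): E before U ✓
(G, A): G before A ✓
(G, D): G before D ✓
(G, P): G before P ✓
(L, A): L before A ✓
(P, A): P before A ✓
(S, A): S before A ✓
(S, D): S before D ✓
(S, L): S before L ✓
(S, P): S before P ✓
(U, A): U before A ✓
(U, D): U before D ✓
(U, L): U before L ✓
(U, P): U before P ✓
(Z, A): Z before A ✓
(Z, D): Z before D ✓
(Z, G): Z before G ✓
(Z, L): Z before L ✓
... plus 3 further pairs not listed.
Count: 27.

27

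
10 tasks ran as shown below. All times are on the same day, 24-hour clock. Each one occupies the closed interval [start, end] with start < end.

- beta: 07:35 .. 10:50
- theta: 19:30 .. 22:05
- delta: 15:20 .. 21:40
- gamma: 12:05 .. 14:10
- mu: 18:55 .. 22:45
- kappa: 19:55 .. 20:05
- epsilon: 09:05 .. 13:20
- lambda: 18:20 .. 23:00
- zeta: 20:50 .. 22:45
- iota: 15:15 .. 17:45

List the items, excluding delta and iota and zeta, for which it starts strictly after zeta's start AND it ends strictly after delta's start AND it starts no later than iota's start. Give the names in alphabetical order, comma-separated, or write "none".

Conditions: its start is strictly after zeta's start (X.start > 20:50) AND its end is strictly after delta's start (X.end > 15:20) AND its start is no later than iota's start (X.start <= 15:15).
beta: start 07:35 > 20:50? ✗; end 10:50 > 15:20? ✗; start 07:35 <= 15:15? ✓ → no.
epsilon: start 09:05 > 20:50? ✗; end 13:20 > 15:20? ✗; start 09:05 <= 15:15? ✓ → no.
gamma: start 12:05 > 20:50? ✗; end 14:10 > 15:20? ✗; start 12:05 <= 15:15? ✓ → no.
kappa: start 19:55 > 20:50? ✗; end 20:05 > 15:20? ✓; start 19:55 <= 15:15? ✗ → no.
lambda: start 18:20 > 20:50? ✗; end 23:00 > 15:20? ✓; start 18:20 <= 15:15? ✗ → no.
mu: start 18:55 > 20:50? ✗; end 22:45 > 15:20? ✓; start 18:55 <= 15:15? ✗ → no.
theta: start 19:30 > 20:50? ✗; end 22:05 > 15:20? ✓; start 19:30 <= 15:15? ✗ → no.
Result: none.

none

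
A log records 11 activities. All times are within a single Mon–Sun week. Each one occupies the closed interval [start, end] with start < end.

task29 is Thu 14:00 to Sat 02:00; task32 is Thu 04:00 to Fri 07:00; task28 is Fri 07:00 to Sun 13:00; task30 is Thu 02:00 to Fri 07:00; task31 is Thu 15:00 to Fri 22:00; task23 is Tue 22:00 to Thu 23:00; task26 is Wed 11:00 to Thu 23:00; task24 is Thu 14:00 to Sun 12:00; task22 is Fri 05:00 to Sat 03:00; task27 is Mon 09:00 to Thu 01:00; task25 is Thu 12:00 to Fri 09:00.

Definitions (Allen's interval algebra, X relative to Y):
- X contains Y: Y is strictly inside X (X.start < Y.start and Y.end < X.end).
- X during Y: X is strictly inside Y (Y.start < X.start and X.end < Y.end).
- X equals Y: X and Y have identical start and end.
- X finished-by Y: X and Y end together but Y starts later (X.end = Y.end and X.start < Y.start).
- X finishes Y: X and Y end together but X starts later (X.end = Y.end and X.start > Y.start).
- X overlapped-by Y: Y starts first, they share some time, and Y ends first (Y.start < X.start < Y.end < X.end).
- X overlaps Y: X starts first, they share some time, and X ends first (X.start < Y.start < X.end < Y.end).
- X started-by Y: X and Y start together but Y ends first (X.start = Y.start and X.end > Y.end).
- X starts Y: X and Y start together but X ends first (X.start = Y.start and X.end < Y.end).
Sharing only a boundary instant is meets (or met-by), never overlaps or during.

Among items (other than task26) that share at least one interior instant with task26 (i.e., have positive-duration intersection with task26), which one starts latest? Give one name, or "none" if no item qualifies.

Target task26 = [Wed 11:00, Thu 23:00].
task22 [Fri 05:00, Sat 03:00] → after → excluded.
task23 [Tue 22:00, Thu 23:00] → finished-by → candidate.
task24 [Thu 14:00, Sun 12:00] → overlapped-by → candidate.
task25 [Thu 12:00, Fri 09:00] → overlapped-by → candidate.
task27 [Mon 09:00, Thu 01:00] → overlaps → candidate.
task28 [Fri 07:00, Sun 13:00] → after → excluded.
task29 [Thu 14:00, Sat 02:00] → overlapped-by → candidate.
task30 [Thu 02:00, Fri 07:00] → overlapped-by → candidate.
task31 [Thu 15:00, Fri 22:00] → overlapped-by → candidate.
task32 [Thu 04:00, Fri 07:00] → overlapped-by → candidate.
Among candidates, latest start is Thu 15:00 → task31.

task31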